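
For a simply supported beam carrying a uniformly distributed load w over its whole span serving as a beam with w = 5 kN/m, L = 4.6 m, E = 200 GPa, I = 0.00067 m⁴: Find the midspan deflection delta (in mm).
Model: a simply supported beam carrying a uniformly distributed load w over its whole span, so delta = (5·w·L^4) / (384·E·I).
Convert to SI units:
  w = 5 kN/m = 5000 N/m
  E = 200 GPa = 2 × 10¹¹ Pa
Substitute:
  delta = (5 × 5000 × 4.6^4) / (384 × (2 × 10¹¹) × 0.00067)
  delta = 0.0002175 m
Convert: delta = 0.0002175 m = 0.2175 mm
Final answer: delta = 0.2175 mm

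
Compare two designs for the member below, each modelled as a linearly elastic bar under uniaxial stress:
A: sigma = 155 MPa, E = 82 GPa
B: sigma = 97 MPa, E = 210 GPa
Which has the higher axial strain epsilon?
Model: a linearly elastic bar under uniaxial stress, so epsilon = sigma / E (SI units).
  A: epsilon = (1.55 × 10⁸) / (8.2 × 10¹⁰) = 0.00189
  B: epsilon = (9.7 × 10⁷) / (2.1 × 10¹¹) = 0.0004619
0.00189 > 0.0004619, so A is larger.
Final answer: A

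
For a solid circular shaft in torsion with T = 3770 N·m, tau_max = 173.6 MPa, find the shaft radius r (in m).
Model: a solid circular shaft in torsion, so tau_max = (2·T) / (π·r^3).
Solve for r: r = ((2·T) / (π·tau_max))^(1/3).
Convert to SI units:
  tau_max = 173.6 MPa = 1.736 × 10⁸ Pa
Substitute:
  r = ((2 × 3770) / (π × (1.736 × 10⁸)))^(1/3)
  r = 0.024 m
Final answer: r = 0.024 m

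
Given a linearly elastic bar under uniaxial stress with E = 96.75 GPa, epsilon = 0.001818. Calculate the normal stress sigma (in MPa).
Model: a linearly elastic bar under uniaxial stress, so sigma = E·epsilon.
Convert to SI units:
  E = 96.75 GPa = 9.675 × 10¹⁰ Pa
Substitute:
  sigma = (9.675 × 10¹⁰) × 0.001818
  sigma = 1.759 × 10⁸ Pa
Convert: sigma = 1.759 × 10⁸ Pa = 175.9 MPa
Final answer: sigma = 175.9 MPa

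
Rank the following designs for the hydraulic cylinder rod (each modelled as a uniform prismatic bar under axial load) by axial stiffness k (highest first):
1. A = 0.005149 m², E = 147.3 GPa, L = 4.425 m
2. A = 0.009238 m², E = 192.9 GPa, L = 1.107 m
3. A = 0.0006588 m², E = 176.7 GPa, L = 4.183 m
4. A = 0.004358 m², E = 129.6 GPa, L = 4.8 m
Model: a uniform prismatic bar under axial load, so k = (A·E) / L (SI units).
  Case 1: k = (0.005149 × (1.473 × 10¹¹)) / 4.425 = 1.714 × 10⁸ N/m = 171.4 MN/m
  Case 2: k = (0.009238 × (1.929 × 10¹¹)) / 1.107 = 1.61 × 10⁹ N/m = 1610 MN/m
  Case 3: k = (0.0006588 × (1.767 × 10¹¹)) / 4.183 = 2.783 × 10⁷ N/m = 27.83 MN/m
  Case 4: k = (0.004358 × (1.296 × 10¹¹)) / 4.8 = 1.177 × 10⁸ N/m = 117.7 MN/m
Ordering: 1610 MN/m (case 2) > 171.4 MN/m (case 1) > 117.7 MN/m (case 4) > 27.83 MN/m (case 3)
Final answer: 2, 1, 4, 3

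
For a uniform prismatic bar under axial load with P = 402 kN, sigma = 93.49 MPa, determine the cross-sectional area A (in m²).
Model: a uniform prismatic bar under axial load, so sigma = P / A.
Solve for A: A = P / sigma.
Convert to SI units:
  P = 402 kN = 402000 N
  sigma = 93.49 MPa = 9.349 × 10⁷ Pa
Substitute:
  A = 402000 / (9.349 × 10⁷)
  A = 0.0043 m²
Final answer: A = 0.0043 m²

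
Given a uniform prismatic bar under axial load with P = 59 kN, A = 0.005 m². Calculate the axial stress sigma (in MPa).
Model: a uniform prismatic bar under axial load, so sigma = P / A.
Convert to SI units:
  P = 59 kN = 59000 N
Substitute:
  sigma = 59000 / 0.005
  sigma = 1.18 × 10⁷ Pa
Convert: sigma = 1.18 × 10⁷ Pa = 11.8 MPa
Final answer: sigma = 11.8 MPa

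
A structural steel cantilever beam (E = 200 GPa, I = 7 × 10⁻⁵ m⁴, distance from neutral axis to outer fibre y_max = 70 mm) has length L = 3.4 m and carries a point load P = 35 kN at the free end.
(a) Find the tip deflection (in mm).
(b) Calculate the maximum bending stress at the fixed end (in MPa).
(a) Tip deflection of a cantilever with an end point load: δ = P·L^3 / (3·E·I). Convert P = 35 kN = 35000 N, E = 200 GPa = 2 × 10¹¹ Pa.
  δ = (35000 × 3.4^3) / (3 × (2 × 10¹¹) × (7 × 10⁻⁵)) = 0.03275 m = 32.75 mm
(b) Maximum bending moment at the fixed end: M = P·L = 35000 × 3.4 = 119000 N·m. Convert y_max = 70 mm = 0.07 m.
  σ = M·y_max / I = (119000 × 0.07) / (7 × 10⁻⁵) = 1.19 × 10⁸ Pa = 119 MPa
Final answer: (a) δ = 32.75 mm, (b) σ = 119 MPa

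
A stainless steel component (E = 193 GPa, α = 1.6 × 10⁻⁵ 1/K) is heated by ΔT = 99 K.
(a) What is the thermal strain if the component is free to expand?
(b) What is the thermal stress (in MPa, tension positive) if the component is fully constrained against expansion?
(a) Free thermal strain ε_th = α·ΔT = (1.6 × 10⁻⁵) × 99 = 0.001584
(b) Fully constrained, the expansion is suppressed, so σ = -E·α·ΔT. Convert E = 193 GPa = 1.93 × 10¹¹ Pa.
  σ = -(1.93 × 10¹¹) × (1.6 × 10⁻⁵) × 99 = -3.057 × 10⁸ Pa = -305.7 MPa (compressive)
Final answer: (a) ε_th = 0.001584, (b) σ = -305.7 MPa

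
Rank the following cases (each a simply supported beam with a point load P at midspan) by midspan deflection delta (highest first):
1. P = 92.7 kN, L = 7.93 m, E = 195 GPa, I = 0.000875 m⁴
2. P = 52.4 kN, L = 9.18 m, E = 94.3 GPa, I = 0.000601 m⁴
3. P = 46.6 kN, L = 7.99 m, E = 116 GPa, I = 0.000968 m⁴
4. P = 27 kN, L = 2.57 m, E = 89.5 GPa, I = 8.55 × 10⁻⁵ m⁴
Model: a simply supported beam with a point load P at midspan, so delta = (P·L^3) / (48·E·I) (SI units).
  Case 1: delta = (92700 × 7.93^3) / (48 × (1.95 × 10¹¹) × 0.000875) = 0.005644 m = 5.644 mm
  Case 2: delta = (52400 × 9.18^3) / (48 × (9.43 × 10¹⁰) × 0.000601) = 0.0149 m = 14.9 mm
  Case 3: delta = (46600 × 7.99^3) / (48 × (1.16 × 10¹¹) × 0.000968) = 0.00441 m = 4.41 mm
  Case 4: delta = (27000 × 2.57^3) / (48 × (8.95 × 10¹⁰) × (8.55 × 10⁻⁵)) = 0.001248 m = 1.248 mm
Ordering: 14.9 mm (case 2) > 5.644 mm (case 1) > 4.41 mm (case 3) > 1.248 mm (case 4)
Final answer: 2, 1, 3, 4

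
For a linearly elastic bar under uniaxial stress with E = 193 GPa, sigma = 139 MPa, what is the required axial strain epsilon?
Model: a linearly elastic bar under uniaxial stress, so sigma = E·epsilon.
Solve for epsilon: epsilon = sigma / E.
Convert to SI units:
  E = 193 GPa = 1.93 × 10¹¹ Pa
  sigma = 139 MPa = 1.39 × 10⁸ Pa
Substitute:
  epsilon = (1.39 × 10⁸) / (1.93 × 10¹¹)
  epsilon = 0.0007202
Final answer: epsilon = 0.0007202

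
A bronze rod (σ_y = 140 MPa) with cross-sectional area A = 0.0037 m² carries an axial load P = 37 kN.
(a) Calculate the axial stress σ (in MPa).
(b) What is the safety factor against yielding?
(a) Axial stress σ = P/A. Convert P = 37 kN = 37000 N.
  σ = 37000 / 0.0037 = 1 × 10⁷ Pa = 10 MPa
(b) Safety factor SF = σ_y/σ = 140 / 10 = 14
Final answer: (a) σ = 10 MPa, (b) SF = 14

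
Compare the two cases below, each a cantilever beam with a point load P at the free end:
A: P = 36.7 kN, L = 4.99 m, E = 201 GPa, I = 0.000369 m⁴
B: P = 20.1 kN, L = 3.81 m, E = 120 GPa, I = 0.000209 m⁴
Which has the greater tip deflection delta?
Model: a cantilever beam with a point load P at the free end, so delta = (P·L^3) / (3·E·I) (SI units).
  A: delta = (36700 × 4.99^3) / (3 × (2.01 × 10¹¹) × 0.000369) = 0.02049 m = 20.49 mm
  B: delta = (20100 × 3.81^3) / (3 × (1.2 × 10¹¹) × 0.000209) = 0.01477 m = 14.77 mm
20.49 mm > 14.77 mm, so A is larger.
Final answer: A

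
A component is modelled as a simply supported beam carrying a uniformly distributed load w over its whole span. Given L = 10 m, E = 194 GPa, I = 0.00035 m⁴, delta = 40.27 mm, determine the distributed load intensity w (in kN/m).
Model: a simply supported beam carrying a uniformly distributed load w over its whole span, so delta = (5·w·L^4) / (384·E·I).
Solve for w: w = (384·delta·E·I) / (5·L^4).
Convert to SI units:
  E = 194 GPa = 1.94 × 10¹¹ Pa
  delta = 40.27 mm = 0.04027 m
Substitute:
  w = (384 × 0.04027 × (1.94 × 10¹¹) × 0.00035) / (5 × 10^4)
  w = 21000 N/m
Convert: w = 21000 N/m = 21 kN/m
Final answer: w = 21 kN/m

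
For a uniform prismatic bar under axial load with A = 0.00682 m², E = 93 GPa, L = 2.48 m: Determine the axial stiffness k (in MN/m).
Model: a uniform prismatic bar under axial load, so k = (A·E) / L.
Convert to SI units:
  E = 93 GPa = 9.3 × 10¹⁰ Pa
Substitute:
  k = (0.00682 × (9.3 × 10¹⁰)) / 2.48
  k = 2.558 × 10⁸ N/m
Convert: k = 2.558 × 10⁸ N/m = 255.8 MN/m
Final answer: k = 255.8 MN/m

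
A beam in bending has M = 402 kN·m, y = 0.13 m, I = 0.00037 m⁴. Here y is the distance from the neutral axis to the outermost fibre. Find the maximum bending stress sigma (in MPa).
Model: a beam in bending, so sigma = (M·y) / I.
Convert to SI units:
  M = 402 kN·m = 402000 N·m
Substitute:
  sigma = (402000 × 0.13) / 0.00037
  sigma = 1.412 × 10⁸ Pa
Convert: sigma = 1.412 × 10⁸ Pa = 141.2 MPa
Final answer: sigma = 141.2 MPa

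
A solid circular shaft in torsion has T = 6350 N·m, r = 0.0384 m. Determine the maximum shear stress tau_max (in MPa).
Model: a solid circular shaft in torsion, so tau_max = (2·T) / (π·r^3).
Substitute:
  tau_max = (2 × 6350) / (π × 0.0384^3)
  tau_max = 7.139 × 10⁷ Pa
Convert: tau_max = 7.139 × 10⁷ Pa = 71.39 MPa
Final answer: tau_max = 71.39 MPa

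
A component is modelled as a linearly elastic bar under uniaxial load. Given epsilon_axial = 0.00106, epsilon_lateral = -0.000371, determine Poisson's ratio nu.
Model: a linearly elastic bar under uniaxial load, so epsilon_lateral = -nu·epsilon_axial.
Solve for nu: nu = -epsilon_lateral / epsilon_axial.
Substitute:
  nu = -(-0.000371) / 0.00106
  nu = 0.35
Final answer: nu = 0.35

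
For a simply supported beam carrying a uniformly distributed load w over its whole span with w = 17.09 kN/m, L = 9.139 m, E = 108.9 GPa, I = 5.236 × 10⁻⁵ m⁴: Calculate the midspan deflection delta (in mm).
Model: a simply supported beam carrying a uniformly distributed load w over its whole span, so delta = (5·w·L^4) / (384·E·I).
Convert to SI units:
  w = 17.09 kN/m = 17090 N/m
  E = 108.9 GPa = 1.089 × 10¹¹ Pa
Substitute:
  delta = (5 × 17090 × 9.139^4) / (384 × (1.089 × 10¹¹) × (5.236 × 10⁻⁵))
  delta = 0.2722 m
Convert: delta = 0.2722 m = 272.2 mm
Final answer: delta = 272.2 mm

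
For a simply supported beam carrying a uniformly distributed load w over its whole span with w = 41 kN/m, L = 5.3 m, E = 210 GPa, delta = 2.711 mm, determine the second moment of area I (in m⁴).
Model: a simply supported beam carrying a uniformly distributed load w over its whole span, so delta = (5·w·L^4) / (384·E·I).
Solve for I: I = (5·w·L^4) / (384·delta·E).
Convert to SI units:
  w = 41 kN/m = 41000 N/m
  E = 210 GPa = 2.1 × 10¹¹ Pa
  delta = 2.711 mm = 0.002711 m
Substitute:
  I = (5 × 41000 × 5.3^4) / (384 × 0.002711 × (2.1 × 10¹¹))
  I = 0.0007399 m⁴
Final answer: I = 0.0007399 m⁴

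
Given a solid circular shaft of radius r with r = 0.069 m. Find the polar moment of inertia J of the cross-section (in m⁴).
Model: a solid circular shaft of radius r, so J = (π·r^4) / 2.
Substitute:
  J = (π × 0.069^4) / 2
  J = 3.561 × 10⁻⁵ m⁴
Final answer: J = 3.561 × 10⁻⁵ m⁴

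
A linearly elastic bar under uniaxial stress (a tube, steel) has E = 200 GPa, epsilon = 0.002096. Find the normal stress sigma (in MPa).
Model: a linearly elastic bar under uniaxial stress, so sigma = E·epsilon.
Convert to SI units:
  E = 200 GPa = 2 × 10¹¹ Pa
Substitute:
  sigma = (2 × 10¹¹) × 0.002096
  sigma = 4.192 × 10⁸ Pa
Convert: sigma = 4.192 × 10⁸ Pa = 419.2 MPa
Final answer: sigma = 419.2 MPa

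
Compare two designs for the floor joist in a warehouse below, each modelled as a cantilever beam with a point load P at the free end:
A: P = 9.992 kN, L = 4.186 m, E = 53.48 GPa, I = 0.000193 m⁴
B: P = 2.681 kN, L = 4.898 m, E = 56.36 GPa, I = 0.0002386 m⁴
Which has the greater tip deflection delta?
Model: a cantilever beam with a point load P at the free end, so delta = (P·L^3) / (3·E·I) (SI units).
  A: delta = (9992 × 4.186^3) / (3 × (5.348 × 10¹⁰) × 0.000193) = 0.02367 m = 23.67 mm
  B: delta = (2681 × 4.898^3) / (3 × (5.636 × 10¹⁰) × 0.0002386) = 0.007809 m = 7.809 mm
23.67 mm > 7.809 mm, so A is larger.
Final answer: A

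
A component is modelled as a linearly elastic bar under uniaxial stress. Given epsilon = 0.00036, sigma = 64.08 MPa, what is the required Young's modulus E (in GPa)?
Model: a linearly elastic bar under uniaxial stress, so sigma = E·epsilon.
Solve for E: E = sigma / epsilon.
Convert to SI units:
  sigma = 64.08 MPa = 6.408 × 10⁷ Pa
Substitute:
  E = (6.408 × 10⁷) / 0.00036
  E = 1.78 × 10¹¹ Pa
Convert: E = 1.78 × 10¹¹ Pa = 178 GPa
Final answer: E = 178 GPa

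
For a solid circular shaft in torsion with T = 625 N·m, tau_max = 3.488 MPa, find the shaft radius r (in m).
Model: a solid circular shaft in torsion, so tau_max = (2·T) / (π·r^3).
Solve for r: r = ((2·T) / (π·tau_max))^(1/3).
Convert to SI units:
  tau_max = 3.488 MPa = 3.488 × 10⁶ Pa
Substitute:
  r = ((2 × 625) / (π × (3.488 × 10⁶)))^(1/3)
  r = 0.0485 m
Final answer: r = 0.0485 m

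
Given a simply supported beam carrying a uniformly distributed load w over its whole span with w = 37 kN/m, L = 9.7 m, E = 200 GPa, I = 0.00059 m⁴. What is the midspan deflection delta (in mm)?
Model: a simply supported beam carrying a uniformly distributed load w over its whole span, so delta = (5·w·L^4) / (384·E·I).
Convert to SI units:
  w = 37 kN/m = 37000 N/m
  E = 200 GPa = 2 × 10¹¹ Pa
Substitute:
  delta = (5 × 37000 × 9.7^4) / (384 × (2 × 10¹¹) × 0.00059)
  delta = 0.03614 m
Convert: delta = 0.03614 m = 36.14 mm
Final answer: delta = 36.14 mm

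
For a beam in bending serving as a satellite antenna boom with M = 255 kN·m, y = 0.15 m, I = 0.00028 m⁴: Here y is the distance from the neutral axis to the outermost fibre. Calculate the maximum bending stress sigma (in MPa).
Model: a beam in bending, so sigma = (M·y) / I.
Convert to SI units:
  M = 255 kN·m = 255000 N·m
Substitute:
  sigma = (255000 × 0.15) / 0.00028
  sigma = 1.366 × 10⁸ Pa
Convert: sigma = 1.366 × 10⁸ Pa = 136.6 MPa
Final answer: sigma = 136.6 MPa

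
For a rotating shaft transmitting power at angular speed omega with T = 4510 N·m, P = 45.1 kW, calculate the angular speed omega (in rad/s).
Model: a rotating shaft transmitting power at angular speed omega, so P = T·omega.
Solve for omega: omega = P / T.
Convert to SI units:
  P = 45.1 kW = 45100 W
Substitute:
  omega = 45100 / 4510
  omega = 10 rad/s
Final answer: omega = 10 rad/s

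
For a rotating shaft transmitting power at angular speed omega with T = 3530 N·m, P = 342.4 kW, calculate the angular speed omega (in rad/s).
Model: a rotating shaft transmitting power at angular speed omega, so P = T·omega.
Solve for omega: omega = P / T.
Convert to SI units:
  P = 342.4 kW = 342400 W
Substitute:
  omega = 342400 / 3530
  omega = 97 rad/s
Final answer: omega = 97 rad/s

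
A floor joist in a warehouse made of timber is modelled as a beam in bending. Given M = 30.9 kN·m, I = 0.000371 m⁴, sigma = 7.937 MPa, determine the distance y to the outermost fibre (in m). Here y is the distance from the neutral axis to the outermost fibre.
Model: a beam in bending, so sigma = (M·y) / I.
Solve for y: y = (sigma·I) / M.
Convert to SI units:
  M = 30.9 kN·m = 30900 N·m
  sigma = 7.937 MPa = 7.937 × 10⁶ Pa
Substitute:
  y = ((7.937 × 10⁶) × 0.000371) / 30900
  y = 0.0953 m
Final answer: y = 0.0953 m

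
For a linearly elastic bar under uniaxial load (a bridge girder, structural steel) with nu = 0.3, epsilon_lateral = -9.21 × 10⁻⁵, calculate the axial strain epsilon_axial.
Model: a linearly elastic bar under uniaxial load, so epsilon_lateral = -nu·epsilon_axial.
Solve for epsilon_axial: epsilon_axial = -epsilon_lateral / nu.
Substitute:
  epsilon_axial = -(-9.21 × 10⁻⁵) / 0.3
  epsilon_axial = 0.000307
Final answer: epsilon_axial = 0.000307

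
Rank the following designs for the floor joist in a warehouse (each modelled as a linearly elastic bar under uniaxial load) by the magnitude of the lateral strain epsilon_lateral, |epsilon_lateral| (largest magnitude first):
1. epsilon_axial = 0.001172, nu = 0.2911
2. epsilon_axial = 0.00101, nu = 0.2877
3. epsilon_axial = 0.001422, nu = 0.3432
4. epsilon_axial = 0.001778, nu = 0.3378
Model: a linearly elastic bar under uniaxial load, so epsilon_lateral = -nu·epsilon_axial (SI units).
  Case 1: epsilon_lateral = -(0.2911 × 0.001172) = -0.0003412
  Case 2: epsilon_lateral = -(0.2877 × 0.00101) = -0.0002906
  Case 3: epsilon_lateral = -(0.3432 × 0.001422) = -0.000488
  Case 4: epsilon_lateral = -(0.3378 × 0.001778) = -0.0006006
Ordering by |epsilon_lateral|: 0.0006006 (case 4) > 0.000488 (case 3) > 0.0003412 (case 1) > 0.0002906 (case 2)
Final answer: 4, 3, 1, 2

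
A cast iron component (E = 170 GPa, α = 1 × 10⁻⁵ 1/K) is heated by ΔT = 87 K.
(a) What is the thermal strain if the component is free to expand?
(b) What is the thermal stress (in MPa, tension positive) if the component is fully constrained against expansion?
(a) Free thermal strain ε_th = α·ΔT = (1 × 10⁻⁵) × 87 = 0.00087
(b) Fully constrained, the expansion is suppressed, so σ = -E·α·ΔT. Convert E = 170 GPa = 1.7 × 10¹¹ Pa.
  σ = -(1.7 × 10¹¹) × (1 × 10⁻⁵) × 87 = -1.479 × 10⁸ Pa = -147.9 MPa (compressive)
Final answer: (a) ε_th = 0.00087, (b) σ = -147.9 MPa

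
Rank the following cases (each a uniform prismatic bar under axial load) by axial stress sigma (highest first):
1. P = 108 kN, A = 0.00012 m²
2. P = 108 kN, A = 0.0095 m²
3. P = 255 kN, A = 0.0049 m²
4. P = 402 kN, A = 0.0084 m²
Model: a uniform prismatic bar under axial load, so sigma = P / A (SI units).
  Case 1: sigma = 108000 / 0.00012 = 9 × 10⁸ Pa = 900 MPa
  Case 2: sigma = 108000 / 0.0095 = 1.137 × 10⁷ Pa = 11.37 MPa
  Case 3: sigma = 255000 / 0.0049 = 5.204 × 10⁷ Pa = 52.04 MPa
  Case 4: sigma = 402000 / 0.0084 = 4.786 × 10⁷ Pa = 47.86 MPa
Ordering: 900 MPa (case 1) > 52.04 MPa (case 3) > 47.86 MPa (case 4) > 11.37 MPa (case 2)
Final answer: 1, 3, 4, 2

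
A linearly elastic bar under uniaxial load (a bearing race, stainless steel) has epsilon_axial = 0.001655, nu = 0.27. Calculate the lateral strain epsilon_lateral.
Model: a linearly elastic bar under uniaxial load, so epsilon_lateral = -nu·epsilon_axial.
Substitute:
  epsilon_lateral = -(0.27 × 0.001655)
  epsilon_lateral = -0.0004469
Final answer: epsilon_lateral = -0.0004469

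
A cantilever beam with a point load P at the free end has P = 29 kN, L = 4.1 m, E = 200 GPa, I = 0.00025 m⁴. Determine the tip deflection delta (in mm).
Model: a cantilever beam with a point load P at the free end, so delta = (P·L^3) / (3·E·I).
Convert to SI units:
  P = 29 kN = 29000 N
  E = 200 GPa = 2 × 10¹¹ Pa
Substitute:
  delta = (29000 × 4.1^3) / (3 × (2 × 10¹¹) × 0.00025)
  delta = 0.01332 m
Convert: delta = 0.01332 m = 13.32 mm
Final answer: delta = 13.32 mm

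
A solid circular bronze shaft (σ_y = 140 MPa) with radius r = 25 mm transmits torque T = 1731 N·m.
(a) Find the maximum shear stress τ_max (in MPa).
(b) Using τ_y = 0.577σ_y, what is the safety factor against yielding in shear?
(a) For a solid circular shaft, τ_max = T·r/J with J = π·r^4/2, i.e. τ_max = 2·T / (π·r^3). Convert r = 25 mm = 0.025 m.
  τ_max = (2 × 1731) / (π × 0.025^3) = 7.053 × 10⁷ Pa = 70.53 MPa
(b) τ_y = 0.577 × 140 = 80.78 MPa
  SF = τ_y/τ_max = 80.78 / 70.53 = 1.145
Final answer: (a) τ_max = 70.53 MPa, (b) SF = 1.145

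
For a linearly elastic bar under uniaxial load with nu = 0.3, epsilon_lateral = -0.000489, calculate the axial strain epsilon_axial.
Model: a linearly elastic bar under uniaxial load, so epsilon_lateral = -nu·epsilon_axial.
Solve for epsilon_axial: epsilon_axial = -epsilon_lateral / nu.
Substitute:
  epsilon_axial = -(-0.000489) / 0.3
  epsilon_axial = 0.00163
Final answer: epsilon_axial = 0.00163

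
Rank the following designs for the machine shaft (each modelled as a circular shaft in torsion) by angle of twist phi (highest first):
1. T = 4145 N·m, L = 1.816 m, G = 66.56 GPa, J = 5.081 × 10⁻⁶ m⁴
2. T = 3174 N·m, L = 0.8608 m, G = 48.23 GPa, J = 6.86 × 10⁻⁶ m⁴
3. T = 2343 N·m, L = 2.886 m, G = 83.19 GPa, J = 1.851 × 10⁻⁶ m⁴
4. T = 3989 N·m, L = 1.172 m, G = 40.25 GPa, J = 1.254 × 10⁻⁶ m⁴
Model: a circular shaft in torsion, so phi = (T·L) / (G·J) (SI units).
  Case 1: phi = (4145 × 1.816) / ((6.656 × 10¹⁰) × (5.081 × 10⁻⁶)) = 0.02226 rad = 1.275°
  Case 2: phi = (3174 × 0.8608) / ((4.823 × 10¹⁰) × (6.86 × 10⁻⁶)) = 0.008258 rad = 0.4731°
  Case 3: phi = (2343 × 2.886) / ((8.319 × 10¹⁰) × (1.851 × 10⁻⁶)) = 0.04391 rad = 2.516°
  Case 4: phi = (3989 × 1.172) / ((4.025 × 10¹⁰) × (1.254 × 10⁻⁶)) = 0.09263 rad = 5.307°
Ordering: 5.307° (case 4) > 2.516° (case 3) > 1.275° (case 1) > 0.4731° (case 2)
Final answer: 4, 3, 1, 2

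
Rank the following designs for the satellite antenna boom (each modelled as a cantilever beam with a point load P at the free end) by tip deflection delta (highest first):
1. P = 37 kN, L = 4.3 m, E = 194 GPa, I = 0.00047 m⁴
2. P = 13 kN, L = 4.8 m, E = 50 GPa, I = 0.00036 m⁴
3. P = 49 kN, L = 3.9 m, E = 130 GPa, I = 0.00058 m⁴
Model: a cantilever beam with a point load P at the free end, so delta = (P·L^3) / (3·E·I) (SI units).
  Case 1: delta = (37000 × 4.3^3) / (3 × (1.94 × 10¹¹) × 0.00047) = 0.01075 m = 10.75 mm
  Case 2: delta = (13000 × 4.8^3) / (3 × (5 × 10¹⁰) × 0.00036) = 0.02662 m = 26.62 mm
  Case 3: delta = (49000 × 3.9^3) / (3 × (1.3 × 10¹¹) × 0.00058) = 0.01285 m = 12.85 mm
Ordering: 26.62 mm (case 2) > 12.85 mm (case 3) > 10.75 mm (case 1)
Final answer: 2, 3, 1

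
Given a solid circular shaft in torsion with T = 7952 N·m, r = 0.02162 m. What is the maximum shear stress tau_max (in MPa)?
Model: a solid circular shaft in torsion, so tau_max = (2·T) / (π·r^3).
Substitute:
  tau_max = (2 × 7952) / (π × 0.02162^3)
  tau_max = 5.009 × 10⁸ Pa
Convert: tau_max = 5.009 × 10⁸ Pa = 500.9 MPa
Final answer: tau_max = 500.9 MPa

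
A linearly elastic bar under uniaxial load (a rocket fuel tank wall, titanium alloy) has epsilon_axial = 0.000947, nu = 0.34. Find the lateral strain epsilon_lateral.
Model: a linearly elastic bar under uniaxial load, so epsilon_lateral = -nu·epsilon_axial.
Substitute:
  epsilon_lateral = -(0.34 × 0.000947)
  epsilon_lateral = -0.000322
Final answer: epsilon_lateral = -0.000322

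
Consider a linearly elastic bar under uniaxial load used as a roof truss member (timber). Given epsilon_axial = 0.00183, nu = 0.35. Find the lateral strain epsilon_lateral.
Model: a linearly elastic bar under uniaxial load, so epsilon_lateral = -nu·epsilon_axial.
Substitute:
  epsilon_lateral = -(0.35 × 0.00183)
  epsilon_lateral = -0.0006405
Final answer: epsilon_lateral = -0.0006405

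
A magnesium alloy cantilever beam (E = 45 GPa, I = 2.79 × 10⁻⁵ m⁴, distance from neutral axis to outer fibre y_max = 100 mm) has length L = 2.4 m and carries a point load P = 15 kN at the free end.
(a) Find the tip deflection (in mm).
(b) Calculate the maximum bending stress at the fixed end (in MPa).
(a) Tip deflection of a cantilever with an end point load: δ = P·L^3 / (3·E·I). Convert P = 15 kN = 15000 N, E = 45 GPa = 4.5 × 10¹⁰ Pa.
  δ = (15000 × 2.4^3) / (3 × (4.5 × 10¹⁰) × (2.79 × 10⁻⁵)) = 0.05505 m = 55.05 mm
(b) Maximum bending moment at the fixed end: M = P·L = 15000 × 2.4 = 36000 N·m. Convert y_max = 100 mm = 0.1 m.
  σ = M·y_max / I = (36000 × 0.1) / (2.79 × 10⁻⁵) = 1.29 × 10⁸ Pa = 129 MPa
Final answer: (a) δ = 55.05 mm, (b) σ = 129 MPa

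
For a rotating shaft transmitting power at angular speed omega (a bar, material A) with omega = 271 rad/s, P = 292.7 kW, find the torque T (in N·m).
Model: a rotating shaft transmitting power at angular speed omega, so P = T·omega.
Solve for T: T = P / omega.
Convert to SI units:
  P = 292.7 kW = 292700 W
Substitute:
  T = 292700 / 271
  T = 1080 N·m
Final answer: T = 1080 N·m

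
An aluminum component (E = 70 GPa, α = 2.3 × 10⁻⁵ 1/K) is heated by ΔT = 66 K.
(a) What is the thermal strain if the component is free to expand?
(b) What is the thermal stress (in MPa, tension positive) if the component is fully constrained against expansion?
(a) Free thermal strain ε_th = α·ΔT = (2.3 × 10⁻⁵) × 66 = 0.001518
(b) Fully constrained, the expansion is suppressed, so σ = -E·α·ΔT. Convert E = 70 GPa = 7 × 10¹⁰ Pa.
  σ = -(7 × 10¹⁰) × (2.3 × 10⁻⁵) × 66 = -1.063 × 10⁸ Pa = -106.3 MPa (compressive)
Final answer: (a) ε_th = 0.001518, (b) σ = -106.3 MPa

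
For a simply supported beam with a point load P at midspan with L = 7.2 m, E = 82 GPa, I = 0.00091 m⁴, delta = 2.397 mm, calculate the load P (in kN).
Model: a simply supported beam with a point load P at midspan, so delta = (P·L^3) / (48·E·I).
Solve for P: P = (48·delta·E·I) / L^3.
Convert to SI units:
  E = 82 GPa = 8.2 × 10¹⁰ Pa
  delta = 2.397 mm = 0.002397 m
Substitute:
  P = (48 × 0.002397 × (8.2 × 10¹⁰) × 0.00091) / 7.2^3
  P = 23000 N
Convert: P = 23000 N = 23 kN
Final answer: P = 23 kN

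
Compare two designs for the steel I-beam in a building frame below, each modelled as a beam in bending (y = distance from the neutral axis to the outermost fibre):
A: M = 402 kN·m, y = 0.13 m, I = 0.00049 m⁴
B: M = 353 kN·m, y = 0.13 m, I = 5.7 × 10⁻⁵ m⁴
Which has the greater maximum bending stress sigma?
Model: a beam in bending (y = distance from the neutral axis to the outermost fibre), so sigma = (M·y) / I (SI units).
  A: sigma = (402000 × 0.13) / 0.00049 = 1.067 × 10⁸ Pa = 106.7 MPa
  B: sigma = (353000 × 0.13) / (5.7 × 10⁻⁵) = 8.051 × 10⁸ Pa = 805.1 MPa
805.1 MPa > 106.7 MPa, so B is larger.
Final answer: B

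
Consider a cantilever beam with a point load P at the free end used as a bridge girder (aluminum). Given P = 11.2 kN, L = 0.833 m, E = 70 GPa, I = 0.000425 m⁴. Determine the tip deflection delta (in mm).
Model: a cantilever beam with a point load P at the free end, so delta = (P·L^3) / (3·E·I).
Convert to SI units:
  P = 11.2 kN = 11200 N
  E = 70 GPa = 7 × 10¹⁰ Pa
Substitute:
  delta = (11200 × 0.833^3) / (3 × (7 × 10¹⁰) × 0.000425)
  delta = 7.253 × 10⁻⁵ m
Convert: delta = 7.253 × 10⁻⁵ m = 0.07253 mm
Final answer: delta = 0.07253 mm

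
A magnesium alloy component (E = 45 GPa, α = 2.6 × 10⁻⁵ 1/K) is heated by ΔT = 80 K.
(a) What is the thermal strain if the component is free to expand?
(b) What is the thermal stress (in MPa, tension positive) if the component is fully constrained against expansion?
(a) Free thermal strain ε_th = α·ΔT = (2.6 × 10⁻⁵) × 80 = 0.00208
(b) Fully constrained, the expansion is suppressed, so σ = -E·α·ΔT. Convert E = 45 GPa = 4.5 × 10¹⁰ Pa.
  σ = -(4.5 × 10¹⁰) × (2.6 × 10⁻⁵) × 80 = -9.36 × 10⁷ Pa = -93.6 MPa (compressive)
Final answer: (a) ε_th = 0.00208, (b) σ = -93.6 MPa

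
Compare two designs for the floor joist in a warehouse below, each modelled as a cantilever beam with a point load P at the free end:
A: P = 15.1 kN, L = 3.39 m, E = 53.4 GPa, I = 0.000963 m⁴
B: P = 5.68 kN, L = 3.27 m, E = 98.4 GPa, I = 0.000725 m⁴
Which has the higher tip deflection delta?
Model: a cantilever beam with a point load P at the free end, so delta = (P·L^3) / (3·E·I) (SI units).
  A: delta = (15100 × 3.39^3) / (3 × (5.34 × 10¹⁰) × 0.000963) = 0.003813 m = 3.813 mm
  B: delta = (5680 × 3.27^3) / (3 × (9.84 × 10¹⁰) × 0.000725) = 0.000928 m = 0.928 mm
3.813 mm > 0.928 mm, so A is larger.
Final answer: A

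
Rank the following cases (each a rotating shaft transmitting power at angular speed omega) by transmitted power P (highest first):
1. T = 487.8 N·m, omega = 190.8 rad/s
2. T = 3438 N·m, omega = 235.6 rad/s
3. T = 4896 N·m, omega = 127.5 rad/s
Model: a rotating shaft transmitting power at angular speed omega, so P = T·omega (SI units).
  Case 1: P = 487.8 × 190.8 = 93070 W = 93.07 kW
  Case 2: P = 3438 × 235.6 = 810000 W = 810 kW
  Case 3: P = 4896 × 127.5 = 624200 W = 624.2 kW
Ordering: 810 kW (case 2) > 624.2 kW (case 3) > 93.07 kW (case 1)
Final answer: 2, 3, 1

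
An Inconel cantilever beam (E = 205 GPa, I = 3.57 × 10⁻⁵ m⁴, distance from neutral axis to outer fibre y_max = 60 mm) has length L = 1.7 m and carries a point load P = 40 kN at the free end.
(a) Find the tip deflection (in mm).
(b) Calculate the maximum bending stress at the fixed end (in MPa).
(a) Tip deflection of a cantilever with an end point load: δ = P·L^3 / (3·E·I). Convert P = 40 kN = 40000 N, E = 205 GPa = 2.05 × 10¹¹ Pa.
  δ = (40000 × 1.7^3) / (3 × (2.05 × 10¹¹) × (3.57 × 10⁻⁵)) = 0.008951 m = 8.951 mm
(b) Maximum bending moment at the fixed end: M = P·L = 40000 × 1.7 = 68000 N·m. Convert y_max = 60 mm = 0.06 m.
  σ = M·y_max / I = (68000 × 0.06) / (3.57 × 10⁻⁵) = 1.143 × 10⁸ Pa = 114.3 MPa
Final answer: (a) δ = 8.951 mm, (b) σ = 114.3 MPa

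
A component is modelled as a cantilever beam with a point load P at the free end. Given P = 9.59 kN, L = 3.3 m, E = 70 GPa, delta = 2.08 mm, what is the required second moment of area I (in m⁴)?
Model: a cantilever beam with a point load P at the free end, so delta = (P·L^3) / (3·E·I).
Solve for I: I = (P·L^3) / (3·delta·E).
Convert to SI units:
  P = 9.59 kN = 9590 N
  E = 70 GPa = 7 × 10¹⁰ Pa
  delta = 2.08 mm = 0.00208 m
Substitute:
  I = (9590 × 3.3^3) / (3 × 0.00208 × (7 × 10¹⁰))
  I = 0.000789 m⁴
Final answer: I = 0.000789 m⁴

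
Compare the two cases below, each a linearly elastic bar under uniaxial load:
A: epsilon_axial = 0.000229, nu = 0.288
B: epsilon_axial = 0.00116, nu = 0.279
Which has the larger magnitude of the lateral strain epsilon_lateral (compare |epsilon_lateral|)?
Model: a linearly elastic bar under uniaxial load, so epsilon_lateral = -nu·epsilon_axial (SI units).
  A: epsilon_lateral = -(0.288 × 0.000229) = -6.595 × 10⁻⁵
  B: epsilon_lateral = -(0.279 × 0.00116) = -0.0003236
|epsilon_lateral|: A = 6.595 × 10⁻⁵, B = 0.0003236, so B is larger in magnitude.
Final answer: B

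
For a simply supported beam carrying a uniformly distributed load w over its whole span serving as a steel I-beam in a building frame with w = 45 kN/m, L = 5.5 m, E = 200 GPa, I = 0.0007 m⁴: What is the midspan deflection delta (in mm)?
Model: a simply supported beam carrying a uniformly distributed load w over its whole span, so delta = (5·w·L^4) / (384·E·I).
Convert to SI units:
  w = 45 kN/m = 45000 N/m
  E = 200 GPa = 2 × 10¹¹ Pa
Substitute:
  delta = (5 × 45000 × 5.5^4) / (384 × (2 × 10¹¹) × 0.0007)
  delta = 0.00383 m
Convert: delta = 0.00383 m = 3.83 mm
Final answer: delta = 3.83 mm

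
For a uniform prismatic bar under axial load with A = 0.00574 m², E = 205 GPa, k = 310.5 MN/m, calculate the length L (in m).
Model: a uniform prismatic bar under axial load, so k = (A·E) / L.
Solve for L: L = (A·E) / k.
Convert to SI units:
  E = 205 GPa = 2.05 × 10¹¹ Pa
  k = 310.5 MN/m = 3.105 × 10⁸ N/m
Substitute:
  L = (0.00574 × (2.05 × 10¹¹)) / (3.105 × 10⁸)
  L = 3.79 m
Final answer: L = 3.79 m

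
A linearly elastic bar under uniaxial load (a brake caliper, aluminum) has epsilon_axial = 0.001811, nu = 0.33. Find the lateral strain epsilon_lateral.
Model: a linearly elastic bar under uniaxial load, so epsilon_lateral = -nu·epsilon_axial.
Substitute:
  epsilon_lateral = -(0.33 × 0.001811)
  epsilon_lateral = -0.0005976
Final answer: epsilon_lateral = -0.0005976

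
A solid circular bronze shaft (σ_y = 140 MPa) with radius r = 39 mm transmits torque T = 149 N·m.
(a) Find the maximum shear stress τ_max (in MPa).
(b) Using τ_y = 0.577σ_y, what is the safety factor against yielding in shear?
(a) For a solid circular shaft, τ_max = T·r/J with J = π·r^4/2, i.e. τ_max = 2·T / (π·r^3). Convert r = 39 mm = 0.039 m.
  τ_max = (2 × 149) / (π × 0.039^3) = 1.599 × 10⁶ Pa = 1.599 MPa
(b) τ_y = 0.577 × 140 = 80.78 MPa
  SF = τ_y/τ_max = 80.78 / 1.599 = 50.52
Final answer: (a) τ_max = 1.599 MPa, (b) SF = 50.52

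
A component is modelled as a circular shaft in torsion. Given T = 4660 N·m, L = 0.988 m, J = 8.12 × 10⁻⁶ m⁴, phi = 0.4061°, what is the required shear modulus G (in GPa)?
Model: a circular shaft in torsion, so phi = (T·L) / (G·J).
Solve for G: G = (T·L) / (phi·J).
Convert to SI units:
  phi = 0.4061° = 0.007088 rad
Substitute:
  G = (4660 × 0.988) / (0.007088 × (8.12 × 10⁻⁶))
  G = 8 × 10¹⁰ Pa
Convert: G = 8 × 10¹⁰ Pa = 80 GPa
Final answer: G = 80 GPa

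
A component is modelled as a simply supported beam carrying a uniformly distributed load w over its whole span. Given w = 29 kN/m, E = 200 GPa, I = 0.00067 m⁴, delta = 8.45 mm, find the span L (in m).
Model: a simply supported beam carrying a uniformly distributed load w over its whole span, so delta = (5·w·L^4) / (384·E·I).
Solve for L: L = ((384·delta·E·I) / (5·w))^(1/4).
Convert to SI units:
  w = 29 kN/m = 29000 N/m
  E = 200 GPa = 2 × 10¹¹ Pa
  delta = 8.45 mm = 0.00845 m
Substitute:
  L = ((384 × 0.00845 × (2 × 10¹¹) × 0.00067) / (5 × 29000))^(1/4)
  L = 7.4 m
Final answer: L = 7.4 m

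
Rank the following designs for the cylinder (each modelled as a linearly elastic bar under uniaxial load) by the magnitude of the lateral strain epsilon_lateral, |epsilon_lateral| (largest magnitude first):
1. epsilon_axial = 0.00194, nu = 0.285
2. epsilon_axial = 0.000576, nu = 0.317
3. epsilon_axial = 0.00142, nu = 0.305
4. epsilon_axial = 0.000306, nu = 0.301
Model: a linearly elastic bar under uniaxial load, so epsilon_lateral = -nu·epsilon_axial (SI units).
  Case 1: epsilon_lateral = -(0.285 × 0.00194) = -0.0005529
  Case 2: epsilon_lateral = -(0.317 × 0.000576) = -0.0001826
  Case 3: epsilon_lateral = -(0.305 × 0.00142) = -0.0004331
  Case 4: epsilon_lateral = -(0.301 × 0.000306) = -9.211 × 10⁻⁵
Ordering by |epsilon_lateral|: 0.0005529 (case 1) > 0.0004331 (case 3) > 0.0001826 (case 2) > 9.211 × 10⁻⁵ (case 4)
Final answer: 1, 3, 2, 4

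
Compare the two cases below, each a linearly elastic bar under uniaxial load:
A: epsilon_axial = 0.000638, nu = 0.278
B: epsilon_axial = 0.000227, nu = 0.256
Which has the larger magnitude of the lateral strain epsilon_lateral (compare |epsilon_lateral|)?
Model: a linearly elastic bar under uniaxial load, so epsilon_lateral = -nu·epsilon_axial (SI units).
  A: epsilon_lateral = -(0.278 × 0.000638) = -0.0001774
  B: epsilon_lateral = -(0.256 × 0.000227) = -5.811 × 10⁻⁵
|epsilon_lateral|: A = 0.0001774, B = 5.811 × 10⁻⁵, so A is larger in magnitude.
Final answer: A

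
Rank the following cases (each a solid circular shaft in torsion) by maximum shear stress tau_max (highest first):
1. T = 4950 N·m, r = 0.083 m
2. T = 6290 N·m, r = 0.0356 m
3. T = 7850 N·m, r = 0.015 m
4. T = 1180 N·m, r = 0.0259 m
Model: a solid circular shaft in torsion, so tau_max = (2·T) / (π·r^3) (SI units).
  Case 1: tau_max = (2 × 4950) / (π × 0.083^3) = 5.511 × 10⁶ Pa = 5.511 MPa
  Case 2: tau_max = (2 × 6290) / (π × 0.0356^3) = 8.875 × 10⁷ Pa = 88.75 MPa
  Case 3: tau_max = (2 × 7850) / (π × 0.015^3) = 1.481 × 10⁹ Pa = 1481 MPa
  Case 4: tau_max = (2 × 1180) / (π × 0.0259^3) = 4.324 × 10⁷ Pa = 43.24 MPa
Ordering: 1481 MPa (case 3) > 88.75 MPa (case 2) > 43.24 MPa (case 4) > 5.511 MPa (case 1)
Final answer: 3, 2, 4, 1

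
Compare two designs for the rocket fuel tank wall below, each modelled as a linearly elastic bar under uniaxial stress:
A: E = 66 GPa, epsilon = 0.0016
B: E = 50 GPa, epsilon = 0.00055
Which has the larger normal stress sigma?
Model: a linearly elastic bar under uniaxial stress, so sigma = E·epsilon (SI units).
  A: sigma = (6.6 × 10¹⁰) × 0.0016 = 1.056 × 10⁸ Pa = 105.6 MPa
  B: sigma = (5 × 10¹⁰) × 0.00055 = 2.75 × 10⁷ Pa = 27.5 MPa
105.6 MPa > 27.5 MPa, so A is larger.
Final answer: A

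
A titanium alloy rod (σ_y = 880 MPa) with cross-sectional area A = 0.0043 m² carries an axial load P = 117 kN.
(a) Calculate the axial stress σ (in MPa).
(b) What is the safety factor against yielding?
(a) Axial stress σ = P/A. Convert P = 117 kN = 117000 N.
  σ = 117000 / 0.0043 = 2.721 × 10⁷ Pa = 27.21 MPa
(b) Safety factor SF = σ_y/σ = 880 / 27.21 = 32.34
Final answer: (a) σ = 27.21 MPa, (b) SF = 32.34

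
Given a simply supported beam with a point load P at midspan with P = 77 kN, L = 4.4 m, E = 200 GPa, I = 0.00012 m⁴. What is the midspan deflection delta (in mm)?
Model: a simply supported beam with a point load P at midspan, so delta = (P·L^3) / (48·E·I).
Convert to SI units:
  P = 77 kN = 77000 N
  E = 200 GPa = 2 × 10¹¹ Pa
Substitute:
  delta = (77000 × 4.4^3) / (48 × (2 × 10¹¹) × 0.00012)
  delta = 0.005694 m
Convert: delta = 0.005694 m = 5.694 mm
Final answer: delta = 5.694 mm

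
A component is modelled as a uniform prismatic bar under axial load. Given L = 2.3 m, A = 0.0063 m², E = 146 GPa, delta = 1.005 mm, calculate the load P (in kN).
Model: a uniform prismatic bar under axial load, so delta = (P·L) / (A·E).
Solve for P: P = (delta·A·E) / L.
Convert to SI units:
  E = 146 GPa = 1.46 × 10¹¹ Pa
  delta = 1.005 mm = 0.001005 m
Substitute:
  P = (0.001005 × 0.0063 × (1.46 × 10¹¹)) / 2.3
  P = 401900 N
Convert: P = 401900 N = 401.9 kN
Final answer: P = 401.9 kN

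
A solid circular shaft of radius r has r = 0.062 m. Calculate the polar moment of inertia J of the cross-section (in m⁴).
Model: a solid circular shaft of radius r, so J = (π·r^4) / 2.
Substitute:
  J = (π × 0.062^4) / 2
  J = 2.321 × 10⁻⁵ m⁴
Final answer: J = 2.321 × 10⁻⁵ m⁴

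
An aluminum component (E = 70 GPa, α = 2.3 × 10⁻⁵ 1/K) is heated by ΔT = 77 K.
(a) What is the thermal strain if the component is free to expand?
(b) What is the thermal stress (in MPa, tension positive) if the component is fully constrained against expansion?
(a) Free thermal strain ε_th = α·ΔT = (2.3 × 10⁻⁵) × 77 = 0.001771
(b) Fully constrained, the expansion is suppressed, so σ = -E·α·ΔT. Convert E = 70 GPa = 7 × 10¹⁰ Pa.
  σ = -(7 × 10¹⁰) × (2.3 × 10⁻⁵) × 77 = -1.24 × 10⁸ Pa = -124 MPa (compressive)
Final answer: (a) ε_th = 0.001771, (b) σ = -124 MPa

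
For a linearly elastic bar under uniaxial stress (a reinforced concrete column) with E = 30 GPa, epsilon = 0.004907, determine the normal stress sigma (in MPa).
Model: a linearly elastic bar under uniaxial stress, so epsilon = sigma / E.
Solve for sigma: sigma = epsilon·E.
Convert to SI units:
  E = 30 GPa = 3 × 10¹⁰ Pa
Substitute:
  sigma = 0.004907 × (3 × 10¹⁰)
  sigma = 1.472 × 10⁸ Pa
Convert: sigma = 1.472 × 10⁸ Pa = 147.2 MPa
Final answer: sigma = 147.2 MPa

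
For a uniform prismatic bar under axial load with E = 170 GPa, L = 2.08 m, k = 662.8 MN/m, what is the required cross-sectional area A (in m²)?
Model: a uniform prismatic bar under axial load, so k = (A·E) / L.
Solve for A: A = (k·L) / E.
Convert to SI units:
  E = 170 GPa = 1.7 × 10¹¹ Pa
  k = 662.8 MN/m = 6.628 × 10⁸ N/m
Substitute:
  A = ((6.628 × 10⁸) × 2.08) / (1.7 × 10¹¹)
  A = 0.00811 m²
Final answer: A = 0.00811 m²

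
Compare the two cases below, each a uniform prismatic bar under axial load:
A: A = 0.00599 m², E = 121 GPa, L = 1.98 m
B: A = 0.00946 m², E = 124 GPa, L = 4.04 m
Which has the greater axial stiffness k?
Model: a uniform prismatic bar under axial load, so k = (A·E) / L (SI units).
  A: k = (0.00599 × (1.21 × 10¹¹)) / 1.98 = 3.661 × 10⁸ N/m = 366.1 MN/m
  B: k = (0.00946 × (1.24 × 10¹¹)) / 4.04 = 2.904 × 10⁸ N/m = 290.4 MN/m
366.1 MN/m > 290.4 MN/m, so A is larger.
Final answer: A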